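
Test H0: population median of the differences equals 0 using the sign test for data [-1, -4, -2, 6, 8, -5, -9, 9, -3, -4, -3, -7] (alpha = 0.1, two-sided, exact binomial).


Step 1: Discard zero differences. Original n = 12; n_eff = number of nonzero differences = 12.
Nonzero differences (with sign): -1, -4, -2, +6, +8, -5, -9, +9, -3, -4, -3, -7
Step 2: Count signs: positive = 3, negative = 9.
Step 3: Under H0: P(positive) = 0.5, so the number of positives S ~ Bin(12, 0.5).
Step 4: Two-sided exact p-value = sum of Bin(12,0.5) probabilities at or below the observed probability = 0.145996.
Step 5: alpha = 0.1. fail to reject H0.

n_eff = 12, pos = 3, neg = 9, p = 0.145996, fail to reject H0.


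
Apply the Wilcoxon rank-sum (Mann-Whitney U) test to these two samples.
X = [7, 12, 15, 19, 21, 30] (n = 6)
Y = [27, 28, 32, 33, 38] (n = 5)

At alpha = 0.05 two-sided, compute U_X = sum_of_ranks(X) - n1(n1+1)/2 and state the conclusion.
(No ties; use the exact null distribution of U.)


Step 1: Combine and sort all 11 observations; assign midranks.
sorted (value, group): (7,X), (12,X), (15,X), (19,X), (21,X), (27,Y), (28,Y), (30,X), (32,Y), (33,Y), (38,Y)
ranks: 7->1, 12->2, 15->3, 19->4, 21->5, 27->6, 28->7, 30->8, 32->9, 33->10, 38->11
Step 2: Rank sum for X: R1 = 1 + 2 + 3 + 4 + 5 + 8 = 23.
Step 3: U_X = R1 - n1(n1+1)/2 = 23 - 6*7/2 = 23 - 21 = 2.
       U_Y = n1*n2 - U_X = 30 - 2 = 28.
Step 4: No ties, so the exact null distribution of U (based on enumerating the C(11,6) = 462 equally likely rank assignments) gives the two-sided p-value.
Step 5: p-value = 0.017316; compare to alpha = 0.05. reject H0.

U_X = 2, p = 0.017316, reject H0 at alpha = 0.05.


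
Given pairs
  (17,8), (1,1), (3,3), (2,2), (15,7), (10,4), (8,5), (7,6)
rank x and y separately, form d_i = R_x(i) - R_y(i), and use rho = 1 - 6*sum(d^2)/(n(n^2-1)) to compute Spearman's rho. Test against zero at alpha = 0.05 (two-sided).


Step 1: Rank x and y separately (midranks; no ties here).
rank(x): 17->8, 1->1, 3->3, 2->2, 15->7, 10->6, 8->5, 7->4
rank(y): 8->8, 1->1, 3->3, 2->2, 7->7, 4->4, 5->5, 6->6
Step 2: d_i = R_x(i) - R_y(i); compute d_i^2.
  (8-8)^2=0, (1-1)^2=0, (3-3)^2=0, (2-2)^2=0, (7-7)^2=0, (6-4)^2=4, (5-5)^2=0, (4-6)^2=4
sum(d^2) = 8.
Step 3: rho = 1 - 6*8 / (8*(8^2 - 1)) = 1 - 48/504 = 0.904762.
Step 4: Under H0, t = rho * sqrt((n-2)/(1-rho^2)) = 5.2034 ~ t(6).
Step 5: Two-sided p-value from the t-distribution with 6 df = 0.002008.
Step 6: alpha = 0.05. reject H0.

rho = 0.9048, p = 0.002008, reject H0 at alpha = 0.05.


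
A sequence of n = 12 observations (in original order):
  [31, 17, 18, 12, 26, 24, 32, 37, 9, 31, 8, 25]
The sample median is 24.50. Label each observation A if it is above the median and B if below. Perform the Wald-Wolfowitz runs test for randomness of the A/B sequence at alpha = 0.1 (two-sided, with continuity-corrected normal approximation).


Step 1: Compute median = 24.50; label A = above, B = below.
Labels in order: ABBBABAABABA  (n_A = 6, n_B = 6)
Step 2: Count runs R = 9.
Step 3: Under H0 (random ordering), E[R] = 2*n_A*n_B/(n_A+n_B) + 1 = 2*6*6/12 + 1 = 7.0000.
        Var[R] = 2*n_A*n_B*(2*n_A*n_B - n_A - n_B) / ((n_A+n_B)^2 * (n_A+n_B-1)) = 4320/1584 = 2.7273.
        SD[R] = 1.6514.
Step 4: Continuity-corrected z = (R - 0.5 - E[R]) / SD[R] = (9 - 0.5 - 7.0000) / 1.6514 = 0.9083.
Step 5: Two-sided p-value via normal approximation = 2*(1 - Phi(|z|)) = 0.363722.
Step 6: alpha = 0.1. fail to reject H0.

R = 9, z = 0.9083, p = 0.363722, fail to reject H0.


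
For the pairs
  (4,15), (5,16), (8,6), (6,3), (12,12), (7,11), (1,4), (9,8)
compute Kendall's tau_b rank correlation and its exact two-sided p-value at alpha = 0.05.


Step 1: Enumerate the 28 unordered pairs (i,j) with i<j and classify each by sign(x_j-x_i) * sign(y_j-y_i).
  (1,2):dx=+1,dy=+1->C; (1,3):dx=+4,dy=-9->D; (1,4):dx=+2,dy=-12->D; (1,5):dx=+8,dy=-3->D
  (1,6):dx=+3,dy=-4->D; (1,7):dx=-3,dy=-11->C; (1,8):dx=+5,dy=-7->D; (2,3):dx=+3,dy=-10->D
  (2,4):dx=+1,dy=-13->D; (2,5):dx=+7,dy=-4->D; (2,6):dx=+2,dy=-5->D; (2,7):dx=-4,dy=-12->C
  (2,8):dx=+4,dy=-8->D; (3,4):dx=-2,dy=-3->C; (3,5):dx=+4,dy=+6->C; (3,6):dx=-1,dy=+5->D
  (3,7):dx=-7,dy=-2->C; (3,8):dx=+1,dy=+2->C; (4,5):dx=+6,dy=+9->C; (4,6):dx=+1,dy=+8->C
  (4,7):dx=-5,dy=+1->D; (4,8):dx=+3,dy=+5->C; (5,6):dx=-5,dy=-1->C; (5,7):dx=-11,dy=-8->C
  (5,8):dx=-3,dy=-4->C; (6,7):dx=-6,dy=-7->C; (6,8):dx=+2,dy=-3->D; (7,8):dx=+8,dy=+4->C
Step 2: C = 15, D = 13, total pairs = 28.
Step 3: tau = (C - D)/(n(n-1)/2) = (15 - 13)/28 = 0.071429.
Step 4: Exact two-sided p-value (enumerate n! = 40320 permutations of y under H0): p = 0.904861.
Step 5: alpha = 0.05. fail to reject H0.

tau_b = 0.0714 (C=15, D=13), p = 0.904861, fail to reject H0.


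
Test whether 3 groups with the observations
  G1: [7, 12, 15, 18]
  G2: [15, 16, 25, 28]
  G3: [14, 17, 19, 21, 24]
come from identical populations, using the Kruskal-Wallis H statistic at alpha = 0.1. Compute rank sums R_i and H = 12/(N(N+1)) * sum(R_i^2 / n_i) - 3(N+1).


Step 1: Combine all N = 13 observations and assign midranks.
sorted (value, group, rank): (7,G1,1), (12,G1,2), (14,G3,3), (15,G1,4.5), (15,G2,4.5), (16,G2,6), (17,G3,7), (18,G1,8), (19,G3,9), (21,G3,10), (24,G3,11), (25,G2,12), (28,G2,13)
Step 2: Sum ranks within each group.
R_1 = 15.5 (n_1 = 4)
R_2 = 35.5 (n_2 = 4)
R_3 = 40 (n_3 = 5)
Step 3: H = 12/(N(N+1)) * sum(R_i^2/n_i) - 3(N+1)
     = 12/(13*14) * (15.5^2/4 + 35.5^2/4 + 40^2/5) - 3*14
     = 0.065934 * 695.125 - 42
     = 3.832418.
Step 4: Ties present; correction factor C = 1 - 6/(13^3 - 13) = 0.997253. Corrected H = 3.832418 / 0.997253 = 3.842975.
Step 5: Under H0, H ~ chi^2(2); p-value = 0.146389.
Step 6: alpha = 0.1. fail to reject H0.

H = 3.8430, df = 2, p = 0.146389, fail to reject H0.


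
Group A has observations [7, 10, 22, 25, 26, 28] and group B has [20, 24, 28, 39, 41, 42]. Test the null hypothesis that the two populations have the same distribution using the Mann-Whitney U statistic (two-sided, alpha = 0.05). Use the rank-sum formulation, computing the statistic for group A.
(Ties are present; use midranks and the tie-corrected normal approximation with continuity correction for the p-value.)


Step 1: Combine and sort all 12 observations; assign midranks.
sorted (value, group): (7,X), (10,X), (20,Y), (22,X), (24,Y), (25,X), (26,X), (28,X), (28,Y), (39,Y), (41,Y), (42,Y)
ranks: 7->1, 10->2, 20->3, 22->4, 24->5, 25->6, 26->7, 28->8.5, 28->8.5, 39->10, 41->11, 42->12
Step 2: Rank sum for X: R1 = 1 + 2 + 4 + 6 + 7 + 8.5 = 28.5.
Step 3: U_X = R1 - n1(n1+1)/2 = 28.5 - 6*7/2 = 28.5 - 21 = 7.5.
       U_Y = n1*n2 - U_X = 36 - 7.5 = 28.5.
Step 4: Ties are present, so use the tie-corrected normal approximation (with continuity correction) for the p-value.
Step 5: p-value = 0.108695; compare to alpha = 0.05. fail to reject H0.

U_X = 7.5, p = 0.108695, fail to reject H0 at alpha = 0.05.


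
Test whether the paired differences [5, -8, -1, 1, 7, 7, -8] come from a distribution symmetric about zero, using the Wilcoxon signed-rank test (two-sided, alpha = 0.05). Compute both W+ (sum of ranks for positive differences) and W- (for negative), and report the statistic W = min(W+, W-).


Step 1: Drop any zero differences (none here) and take |d_i|.
|d| = [5, 8, 1, 1, 7, 7, 8]
Step 2: Midrank |d_i| (ties get averaged ranks).
ranks: |5|->3, |8|->6.5, |1|->1.5, |1|->1.5, |7|->4.5, |7|->4.5, |8|->6.5
Step 3: Attach original signs; sum ranks with positive sign and with negative sign.
W+ = 3 + 1.5 + 4.5 + 4.5 = 13.5
W- = 6.5 + 1.5 + 6.5 = 14.5
(Check: W+ + W- = 28 should equal n(n+1)/2 = 28.)
Step 4: Test statistic W = min(W+, W-) = 13.5.
Step 5: Ties in |d|, so use the tie-corrected normal approximation.
        E[W] = n(n+1)/4 = 7*8/4 = 14.
        Tie groups: |d|=1 (t=2), |d|=7 (t=2), |d|=8 (t=2); sum(t^3 - t) = 18.
        Var[W] = n(n+1)(2n+1)/24 - sum(t^3-t)/48 = 840/24 - 18/48 = 34.625.
        z = (W - E[W]) / sqrt(Var[W]) = (13.5 - 14) / 5.8843 = -0.0850.
        Two-sided p = 2*Phi(z) = 0.932284.
Step 6: alpha = 0.05. fail to reject H0.

W+ = 13.5, W- = 14.5, W = min = 13.5, p = 0.932284, fail to reject H0.


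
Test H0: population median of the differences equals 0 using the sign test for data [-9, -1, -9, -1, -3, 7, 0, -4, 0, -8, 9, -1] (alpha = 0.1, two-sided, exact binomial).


Step 1: Discard zero differences. Original n = 12; n_eff = number of nonzero differences = 10.
Nonzero differences (with sign): -9, -1, -9, -1, -3, +7, -4, -8, +9, -1
Step 2: Count signs: positive = 2, negative = 8.
Step 3: Under H0: P(positive) = 0.5, so the number of positives S ~ Bin(10, 0.5).
Step 4: Two-sided exact p-value = sum of Bin(10,0.5) probabilities at or below the observed probability = 0.109375.
Step 5: alpha = 0.1. fail to reject H0.

n_eff = 10, pos = 2, neg = 8, p = 0.109375, fail to reject H0.


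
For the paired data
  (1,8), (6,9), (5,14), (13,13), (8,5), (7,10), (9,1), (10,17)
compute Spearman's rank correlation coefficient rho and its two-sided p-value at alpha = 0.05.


Step 1: Rank x and y separately (midranks; no ties here).
rank(x): 1->1, 6->3, 5->2, 13->8, 8->5, 7->4, 9->6, 10->7
rank(y): 8->3, 9->4, 14->7, 13->6, 5->2, 10->5, 1->1, 17->8
Step 2: d_i = R_x(i) - R_y(i); compute d_i^2.
  (1-3)^2=4, (3-4)^2=1, (2-7)^2=25, (8-6)^2=4, (5-2)^2=9, (4-5)^2=1, (6-1)^2=25, (7-8)^2=1
sum(d^2) = 70.
Step 3: rho = 1 - 6*70 / (8*(8^2 - 1)) = 1 - 420/504 = 0.166667.
Step 4: Under H0, t = rho * sqrt((n-2)/(1-rho^2)) = 0.4140 ~ t(6).
Step 5: Two-sided p-value from the t-distribution with 6 df = 0.693239.
Step 6: alpha = 0.05. fail to reject H0.

rho = 0.1667, p = 0.693239, fail to reject H0 at alpha = 0.05.


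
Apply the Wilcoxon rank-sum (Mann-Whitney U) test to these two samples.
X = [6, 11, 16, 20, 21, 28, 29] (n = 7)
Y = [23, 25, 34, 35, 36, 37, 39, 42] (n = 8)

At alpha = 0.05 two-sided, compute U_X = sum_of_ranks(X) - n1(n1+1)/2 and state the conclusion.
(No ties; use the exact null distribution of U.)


Step 1: Combine and sort all 15 observations; assign midranks.
sorted (value, group): (6,X), (11,X), (16,X), (20,X), (21,X), (23,Y), (25,Y), (28,X), (29,X), (34,Y), (35,Y), (36,Y), (37,Y), (39,Y), (42,Y)
ranks: 6->1, 11->2, 16->3, 20->4, 21->5, 23->6, 25->7, 28->8, 29->9, 34->10, 35->11, 36->12, 37->13, 39->14, 42->15
Step 2: Rank sum for X: R1 = 1 + 2 + 3 + 4 + 5 + 8 + 9 = 32.
Step 3: U_X = R1 - n1(n1+1)/2 = 32 - 7*8/2 = 32 - 28 = 4.
       U_Y = n1*n2 - U_X = 56 - 4 = 52.
Step 4: No ties, so the exact null distribution of U (based on enumerating the C(15,7) = 6435 equally likely rank assignments) gives the two-sided p-value.
Step 5: p-value = 0.003730; compare to alpha = 0.05. reject H0.

U_X = 4, p = 0.003730, reject H0 at alpha = 0.05.


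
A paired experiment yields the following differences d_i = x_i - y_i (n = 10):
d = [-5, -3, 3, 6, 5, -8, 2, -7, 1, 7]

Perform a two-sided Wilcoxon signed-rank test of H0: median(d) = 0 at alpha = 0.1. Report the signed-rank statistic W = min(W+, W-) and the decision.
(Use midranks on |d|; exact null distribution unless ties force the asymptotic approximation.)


Step 1: Drop any zero differences (none here) and take |d_i|.
|d| = [5, 3, 3, 6, 5, 8, 2, 7, 1, 7]
Step 2: Midrank |d_i| (ties get averaged ranks).
ranks: |5|->5.5, |3|->3.5, |3|->3.5, |6|->7, |5|->5.5, |8|->10, |2|->2, |7|->8.5, |1|->1, |7|->8.5
Step 3: Attach original signs; sum ranks with positive sign and with negative sign.
W+ = 3.5 + 7 + 5.5 + 2 + 1 + 8.5 = 27.5
W- = 5.5 + 3.5 + 10 + 8.5 = 27.5
(Check: W+ + W- = 55 should equal n(n+1)/2 = 55.)
Step 4: Test statistic W = min(W+, W-) = 27.5.
Step 5: Ties in |d|, so use the tie-corrected normal approximation.
        E[W] = n(n+1)/4 = 10*11/4 = 27.5.
        Tie groups: |d|=3 (t=2), |d|=5 (t=2), |d|=7 (t=2); sum(t^3 - t) = 18.
        Var[W] = n(n+1)(2n+1)/24 - sum(t^3-t)/48 = 2310/24 - 18/48 = 95.875.
        z = (W - E[W]) / sqrt(Var[W]) = (27.5 - 27.5) / 9.7916 = 0.0000.
        Two-sided p = 2*Phi(z) = 1.000000.
Step 6: alpha = 0.1. fail to reject H0.

W+ = 27.5, W- = 27.5, W = min = 27.5, p = 1.000000, fail to reject H0.


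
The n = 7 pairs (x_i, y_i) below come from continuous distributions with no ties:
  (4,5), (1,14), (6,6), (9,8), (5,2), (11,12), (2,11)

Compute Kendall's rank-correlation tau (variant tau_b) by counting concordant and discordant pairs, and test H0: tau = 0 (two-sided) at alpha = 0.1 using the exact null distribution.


Step 1: Enumerate the 21 unordered pairs (i,j) with i<j and classify each by sign(x_j-x_i) * sign(y_j-y_i).
  (1,2):dx=-3,dy=+9->D; (1,3):dx=+2,dy=+1->C; (1,4):dx=+5,dy=+3->C; (1,5):dx=+1,dy=-3->D
  (1,6):dx=+7,dy=+7->C; (1,7):dx=-2,dy=+6->D; (2,3):dx=+5,dy=-8->D; (2,4):dx=+8,dy=-6->D
  (2,5):dx=+4,dy=-12->D; (2,6):dx=+10,dy=-2->D; (2,7):dx=+1,dy=-3->D; (3,4):dx=+3,dy=+2->C
  (3,5):dx=-1,dy=-4->C; (3,6):dx=+5,dy=+6->C; (3,7):dx=-4,dy=+5->D; (4,5):dx=-4,dy=-6->C
  (4,6):dx=+2,dy=+4->C; (4,7):dx=-7,dy=+3->D; (5,6):dx=+6,dy=+10->C; (5,7):dx=-3,dy=+9->D
  (6,7):dx=-9,dy=-1->C
Step 2: C = 10, D = 11, total pairs = 21.
Step 3: tau = (C - D)/(n(n-1)/2) = (10 - 11)/21 = -0.047619.
Step 4: Exact two-sided p-value (enumerate n! = 5040 permutations of y under H0): p = 1.000000.
Step 5: alpha = 0.1. fail to reject H0.

tau_b = -0.0476 (C=10, D=11), p = 1.000000, fail to reject H0.


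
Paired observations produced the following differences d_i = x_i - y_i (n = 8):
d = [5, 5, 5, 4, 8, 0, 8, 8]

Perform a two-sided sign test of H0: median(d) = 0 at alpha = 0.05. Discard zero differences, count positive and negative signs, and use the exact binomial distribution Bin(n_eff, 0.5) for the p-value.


Step 1: Discard zero differences. Original n = 8; n_eff = number of nonzero differences = 7.
Nonzero differences (with sign): +5, +5, +5, +4, +8, +8, +8
Step 2: Count signs: positive = 7, negative = 0.
Step 3: Under H0: P(positive) = 0.5, so the number of positives S ~ Bin(7, 0.5).
Step 4: Two-sided exact p-value = sum of Bin(7,0.5) probabilities at or below the observed probability = 0.015625.
Step 5: alpha = 0.05. reject H0.

n_eff = 7, pos = 7, neg = 0, p = 0.015625, reject H0.


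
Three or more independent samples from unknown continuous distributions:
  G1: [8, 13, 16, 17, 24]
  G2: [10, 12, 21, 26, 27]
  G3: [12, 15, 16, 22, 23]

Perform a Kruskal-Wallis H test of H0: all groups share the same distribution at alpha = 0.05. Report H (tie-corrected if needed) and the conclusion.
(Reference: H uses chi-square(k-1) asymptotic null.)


Step 1: Combine all N = 15 observations and assign midranks.
sorted (value, group, rank): (8,G1,1), (10,G2,2), (12,G2,3.5), (12,G3,3.5), (13,G1,5), (15,G3,6), (16,G1,7.5), (16,G3,7.5), (17,G1,9), (21,G2,10), (22,G3,11), (23,G3,12), (24,G1,13), (26,G2,14), (27,G2,15)
Step 2: Sum ranks within each group.
R_1 = 35.5 (n_1 = 5)
R_2 = 44.5 (n_2 = 5)
R_3 = 40 (n_3 = 5)
Step 3: H = 12/(N(N+1)) * sum(R_i^2/n_i) - 3(N+1)
     = 12/(15*16) * (35.5^2/5 + 44.5^2/5 + 40^2/5) - 3*16
     = 0.050000 * 968.1 - 48
     = 0.405000.
Step 4: Ties present; correction factor C = 1 - 12/(15^3 - 15) = 0.996429. Corrected H = 0.405000 / 0.996429 = 0.406452.
Step 5: Under H0, H ~ chi^2(2); p-value = 0.816094.
Step 6: alpha = 0.05. fail to reject H0.

H = 0.4065, df = 2, p = 0.816094, fail to reject H0.


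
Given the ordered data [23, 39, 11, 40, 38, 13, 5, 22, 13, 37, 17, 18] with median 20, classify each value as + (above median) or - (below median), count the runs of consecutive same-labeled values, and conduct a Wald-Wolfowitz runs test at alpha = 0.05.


Step 1: Compute median = 20; label A = above, B = below.
Labels in order: AABAABBABABB  (n_A = 6, n_B = 6)
Step 2: Count runs R = 8.
Step 3: Under H0 (random ordering), E[R] = 2*n_A*n_B/(n_A+n_B) + 1 = 2*6*6/12 + 1 = 7.0000.
        Var[R] = 2*n_A*n_B*(2*n_A*n_B - n_A - n_B) / ((n_A+n_B)^2 * (n_A+n_B-1)) = 4320/1584 = 2.7273.
        SD[R] = 1.6514.
Step 4: Continuity-corrected z = (R - 0.5 - E[R]) / SD[R] = (8 - 0.5 - 7.0000) / 1.6514 = 0.3028.
Step 5: Two-sided p-value via normal approximation = 2*(1 - Phi(|z|)) = 0.762069.
Step 6: alpha = 0.05. fail to reject H0.

R = 8, z = 0.3028, p = 0.762069, fail to reject H0.


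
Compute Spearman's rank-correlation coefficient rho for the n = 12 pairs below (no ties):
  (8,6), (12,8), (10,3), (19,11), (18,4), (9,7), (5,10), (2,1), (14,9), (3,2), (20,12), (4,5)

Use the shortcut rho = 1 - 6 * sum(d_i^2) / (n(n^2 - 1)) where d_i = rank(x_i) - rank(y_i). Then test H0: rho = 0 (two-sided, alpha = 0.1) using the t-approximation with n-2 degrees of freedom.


Step 1: Rank x and y separately (midranks; no ties here).
rank(x): 8->5, 12->8, 10->7, 19->11, 18->10, 9->6, 5->4, 2->1, 14->9, 3->2, 20->12, 4->3
rank(y): 6->6, 8->8, 3->3, 11->11, 4->4, 7->7, 10->10, 1->1, 9->9, 2->2, 12->12, 5->5
Step 2: d_i = R_x(i) - R_y(i); compute d_i^2.
  (5-6)^2=1, (8-8)^2=0, (7-3)^2=16, (11-11)^2=0, (10-4)^2=36, (6-7)^2=1, (4-10)^2=36, (1-1)^2=0, (9-9)^2=0, (2-2)^2=0, (12-12)^2=0, (3-5)^2=4
sum(d^2) = 94.
Step 3: rho = 1 - 6*94 / (12*(12^2 - 1)) = 1 - 564/1716 = 0.671329.
Step 4: Under H0, t = rho * sqrt((n-2)/(1-rho^2)) = 2.8643 ~ t(10).
Step 5: Two-sided p-value from the t-distribution with 10 df = 0.016831.
Step 6: alpha = 0.1. reject H0.

rho = 0.6713, p = 0.016831, reject H0 at alpha = 0.1.


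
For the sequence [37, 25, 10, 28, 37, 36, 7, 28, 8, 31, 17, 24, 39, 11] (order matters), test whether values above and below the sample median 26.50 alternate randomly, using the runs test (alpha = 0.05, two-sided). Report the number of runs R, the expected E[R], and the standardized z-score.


Step 1: Compute median = 26.50; label A = above, B = below.
Labels in order: ABBAAABABABBAB  (n_A = 7, n_B = 7)
Step 2: Count runs R = 10.
Step 3: Under H0 (random ordering), E[R] = 2*n_A*n_B/(n_A+n_B) + 1 = 2*7*7/14 + 1 = 8.0000.
        Var[R] = 2*n_A*n_B*(2*n_A*n_B - n_A - n_B) / ((n_A+n_B)^2 * (n_A+n_B-1)) = 8232/2548 = 3.2308.
        SD[R] = 1.7974.
Step 4: Continuity-corrected z = (R - 0.5 - E[R]) / SD[R] = (10 - 0.5 - 8.0000) / 1.7974 = 0.8345.
Step 5: Two-sided p-value via normal approximation = 2*(1 - Phi(|z|)) = 0.403986.
Step 6: alpha = 0.05. fail to reject H0.

R = 10, z = 0.8345, p = 0.403986, fail to reject H0.


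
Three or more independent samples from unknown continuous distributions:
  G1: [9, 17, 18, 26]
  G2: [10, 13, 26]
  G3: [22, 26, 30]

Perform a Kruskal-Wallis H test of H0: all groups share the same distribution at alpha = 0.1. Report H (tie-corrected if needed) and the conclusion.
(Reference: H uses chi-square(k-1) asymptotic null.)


Step 1: Combine all N = 10 observations and assign midranks.
sorted (value, group, rank): (9,G1,1), (10,G2,2), (13,G2,3), (17,G1,4), (18,G1,5), (22,G3,6), (26,G1,8), (26,G2,8), (26,G3,8), (30,G3,10)
Step 2: Sum ranks within each group.
R_1 = 18 (n_1 = 4)
R_2 = 13 (n_2 = 3)
R_3 = 24 (n_3 = 3)
Step 3: H = 12/(N(N+1)) * sum(R_i^2/n_i) - 3(N+1)
     = 12/(10*11) * (18^2/4 + 13^2/3 + 24^2/3) - 3*11
     = 0.109091 * 329.333 - 33
     = 2.927273.
Step 4: Ties present; correction factor C = 1 - 24/(10^3 - 10) = 0.975758. Corrected H = 2.927273 / 0.975758 = 3.000000.
Step 5: Under H0, H ~ chi^2(2); p-value = 0.223130.
Step 6: alpha = 0.1. fail to reject H0.

H = 3.0000, df = 2, p = 0.223130, fail to reject H0.


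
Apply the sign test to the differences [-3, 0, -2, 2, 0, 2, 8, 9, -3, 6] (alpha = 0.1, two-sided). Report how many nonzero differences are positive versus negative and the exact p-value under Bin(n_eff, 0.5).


Step 1: Discard zero differences. Original n = 10; n_eff = number of nonzero differences = 8.
Nonzero differences (with sign): -3, -2, +2, +2, +8, +9, -3, +6
Step 2: Count signs: positive = 5, negative = 3.
Step 3: Under H0: P(positive) = 0.5, so the number of positives S ~ Bin(8, 0.5).
Step 4: Two-sided exact p-value = sum of Bin(8,0.5) probabilities at or below the observed probability = 0.726562.
Step 5: alpha = 0.1. fail to reject H0.

n_eff = 8, pos = 5, neg = 3, p = 0.726562, fail to reject H0.


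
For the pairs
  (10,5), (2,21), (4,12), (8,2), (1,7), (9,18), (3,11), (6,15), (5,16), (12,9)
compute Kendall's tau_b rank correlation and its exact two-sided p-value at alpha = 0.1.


Step 1: Enumerate the 45 unordered pairs (i,j) with i<j and classify each by sign(x_j-x_i) * sign(y_j-y_i).
  (1,2):dx=-8,dy=+16->D; (1,3):dx=-6,dy=+7->D; (1,4):dx=-2,dy=-3->C; (1,5):dx=-9,dy=+2->D
  (1,6):dx=-1,dy=+13->D; (1,7):dx=-7,dy=+6->D; (1,8):dx=-4,dy=+10->D; (1,9):dx=-5,dy=+11->D
  (1,10):dx=+2,dy=+4->C; (2,3):dx=+2,dy=-9->D; (2,4):dx=+6,dy=-19->D; (2,5):dx=-1,dy=-14->C
  (2,6):dx=+7,dy=-3->D; (2,7):dx=+1,dy=-10->D; (2,8):dx=+4,dy=-6->D; (2,9):dx=+3,dy=-5->D
  (2,10):dx=+10,dy=-12->D; (3,4):dx=+4,dy=-10->D; (3,5):dx=-3,dy=-5->C; (3,6):dx=+5,dy=+6->C
  (3,7):dx=-1,dy=-1->C; (3,8):dx=+2,dy=+3->C; (3,9):dx=+1,dy=+4->C; (3,10):dx=+8,dy=-3->D
  (4,5):dx=-7,dy=+5->D; (4,6):dx=+1,dy=+16->C; (4,7):dx=-5,dy=+9->D; (4,8):dx=-2,dy=+13->D
  (4,9):dx=-3,dy=+14->D; (4,10):dx=+4,dy=+7->C; (5,6):dx=+8,dy=+11->C; (5,7):dx=+2,dy=+4->C
  (5,8):dx=+5,dy=+8->C; (5,9):dx=+4,dy=+9->C; (5,10):dx=+11,dy=+2->C; (6,7):dx=-6,dy=-7->C
  (6,8):dx=-3,dy=-3->C; (6,9):dx=-4,dy=-2->C; (6,10):dx=+3,dy=-9->D; (7,8):dx=+3,dy=+4->C
  (7,9):dx=+2,dy=+5->C; (7,10):dx=+9,dy=-2->D; (8,9):dx=-1,dy=+1->D; (8,10):dx=+6,dy=-6->D
  (9,10):dx=+7,dy=-7->D
Step 2: C = 20, D = 25, total pairs = 45.
Step 3: tau = (C - D)/(n(n-1)/2) = (20 - 25)/45 = -0.111111.
Step 4: Exact two-sided p-value (enumerate n! = 3628800 permutations of y under H0): p = 0.727490.
Step 5: alpha = 0.1. fail to reject H0.

tau_b = -0.1111 (C=20, D=25), p = 0.727490, fail to reject H0.


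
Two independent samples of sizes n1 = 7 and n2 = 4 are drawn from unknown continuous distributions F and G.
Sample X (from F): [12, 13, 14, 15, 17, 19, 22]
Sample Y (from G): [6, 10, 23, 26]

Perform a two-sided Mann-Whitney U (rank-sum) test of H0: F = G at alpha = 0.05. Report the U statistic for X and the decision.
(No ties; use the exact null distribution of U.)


Step 1: Combine and sort all 11 observations; assign midranks.
sorted (value, group): (6,Y), (10,Y), (12,X), (13,X), (14,X), (15,X), (17,X), (19,X), (22,X), (23,Y), (26,Y)
ranks: 6->1, 10->2, 12->3, 13->4, 14->5, 15->6, 17->7, 19->8, 22->9, 23->10, 26->11
Step 2: Rank sum for X: R1 = 3 + 4 + 5 + 6 + 7 + 8 + 9 = 42.
Step 3: U_X = R1 - n1(n1+1)/2 = 42 - 7*8/2 = 42 - 28 = 14.
       U_Y = n1*n2 - U_X = 28 - 14 = 14.
Step 4: No ties, so the exact null distribution of U (based on enumerating the C(11,7) = 330 equally likely rank assignments) gives the two-sided p-value.
Step 5: p-value = 1.000000; compare to alpha = 0.05. fail to reject H0.

U_X = 14, p = 1.000000, fail to reject H0 at alpha = 0.05.


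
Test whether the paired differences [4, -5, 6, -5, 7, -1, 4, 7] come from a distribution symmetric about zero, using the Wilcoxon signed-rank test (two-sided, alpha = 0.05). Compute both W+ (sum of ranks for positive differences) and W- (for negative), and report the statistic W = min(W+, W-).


Step 1: Drop any zero differences (none here) and take |d_i|.
|d| = [4, 5, 6, 5, 7, 1, 4, 7]
Step 2: Midrank |d_i| (ties get averaged ranks).
ranks: |4|->2.5, |5|->4.5, |6|->6, |5|->4.5, |7|->7.5, |1|->1, |4|->2.5, |7|->7.5
Step 3: Attach original signs; sum ranks with positive sign and with negative sign.
W+ = 2.5 + 6 + 7.5 + 2.5 + 7.5 = 26
W- = 4.5 + 4.5 + 1 = 10
(Check: W+ + W- = 36 should equal n(n+1)/2 = 36.)
Step 4: Test statistic W = min(W+, W-) = 10.
Step 5: Ties in |d|, so use the tie-corrected normal approximation.
        E[W] = n(n+1)/4 = 8*9/4 = 18.
        Tie groups: |d|=4 (t=2), |d|=5 (t=2), |d|=7 (t=2); sum(t^3 - t) = 18.
        Var[W] = n(n+1)(2n+1)/24 - sum(t^3-t)/48 = 1224/24 - 18/48 = 50.625.
        z = (W - E[W]) / sqrt(Var[W]) = (10 - 18) / 7.1151 = -1.1244.
        Two-sided p = 2*Phi(z) = 0.260858.
Step 6: alpha = 0.05. fail to reject H0.

W+ = 26, W- = 10, W = min = 10, p = 0.260858, fail to reject H0.


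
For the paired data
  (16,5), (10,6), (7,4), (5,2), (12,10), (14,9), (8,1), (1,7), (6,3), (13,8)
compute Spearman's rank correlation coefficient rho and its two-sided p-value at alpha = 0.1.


Step 1: Rank x and y separately (midranks; no ties here).
rank(x): 16->10, 10->6, 7->4, 5->2, 12->7, 14->9, 8->5, 1->1, 6->3, 13->8
rank(y): 5->5, 6->6, 4->4, 2->2, 10->10, 9->9, 1->1, 7->7, 3->3, 8->8
Step 2: d_i = R_x(i) - R_y(i); compute d_i^2.
  (10-5)^2=25, (6-6)^2=0, (4-4)^2=0, (2-2)^2=0, (7-10)^2=9, (9-9)^2=0, (5-1)^2=16, (1-7)^2=36, (3-3)^2=0, (8-8)^2=0
sum(d^2) = 86.
Step 3: rho = 1 - 6*86 / (10*(10^2 - 1)) = 1 - 516/990 = 0.478788.
Step 4: Under H0, t = rho * sqrt((n-2)/(1-rho^2)) = 1.5425 ~ t(8).
Step 5: Two-sided p-value from the t-distribution with 8 df = 0.161523.
Step 6: alpha = 0.1. fail to reject H0.

rho = 0.4788, p = 0.161523, fail to reject H0 at alpha = 0.1.


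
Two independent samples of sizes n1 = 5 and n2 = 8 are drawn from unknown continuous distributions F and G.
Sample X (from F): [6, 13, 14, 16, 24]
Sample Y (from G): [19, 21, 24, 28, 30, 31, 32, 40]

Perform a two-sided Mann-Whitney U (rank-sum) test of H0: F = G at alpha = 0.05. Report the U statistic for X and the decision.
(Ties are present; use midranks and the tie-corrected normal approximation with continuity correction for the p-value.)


Step 1: Combine and sort all 13 observations; assign midranks.
sorted (value, group): (6,X), (13,X), (14,X), (16,X), (19,Y), (21,Y), (24,X), (24,Y), (28,Y), (30,Y), (31,Y), (32,Y), (40,Y)
ranks: 6->1, 13->2, 14->3, 16->4, 19->5, 21->6, 24->7.5, 24->7.5, 28->9, 30->10, 31->11, 32->12, 40->13
Step 2: Rank sum for X: R1 = 1 + 2 + 3 + 4 + 7.5 = 17.5.
Step 3: U_X = R1 - n1(n1+1)/2 = 17.5 - 5*6/2 = 17.5 - 15 = 2.5.
       U_Y = n1*n2 - U_X = 40 - 2.5 = 37.5.
Step 4: Ties are present, so use the tie-corrected normal approximation (with continuity correction) for the p-value.
Step 5: p-value = 0.012704; compare to alpha = 0.05. reject H0.

U_X = 2.5, p = 0.012704, reject H0 at alpha = 0.05.


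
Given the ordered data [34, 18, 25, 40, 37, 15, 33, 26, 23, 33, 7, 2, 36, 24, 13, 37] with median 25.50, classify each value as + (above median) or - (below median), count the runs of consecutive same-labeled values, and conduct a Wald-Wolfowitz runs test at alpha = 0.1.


Step 1: Compute median = 25.50; label A = above, B = below.
Labels in order: ABBAABAABABBABBA  (n_A = 8, n_B = 8)
Step 2: Count runs R = 11.
Step 3: Under H0 (random ordering), E[R] = 2*n_A*n_B/(n_A+n_B) + 1 = 2*8*8/16 + 1 = 9.0000.
        Var[R] = 2*n_A*n_B*(2*n_A*n_B - n_A - n_B) / ((n_A+n_B)^2 * (n_A+n_B-1)) = 14336/3840 = 3.7333.
        SD[R] = 1.9322.
Step 4: Continuity-corrected z = (R - 0.5 - E[R]) / SD[R] = (11 - 0.5 - 9.0000) / 1.9322 = 0.7763.
Step 5: Two-sided p-value via normal approximation = 2*(1 - Phi(|z|)) = 0.437558.
Step 6: alpha = 0.1. fail to reject H0.

R = 11, z = 0.7763, p = 0.437558, fail to reject H0.


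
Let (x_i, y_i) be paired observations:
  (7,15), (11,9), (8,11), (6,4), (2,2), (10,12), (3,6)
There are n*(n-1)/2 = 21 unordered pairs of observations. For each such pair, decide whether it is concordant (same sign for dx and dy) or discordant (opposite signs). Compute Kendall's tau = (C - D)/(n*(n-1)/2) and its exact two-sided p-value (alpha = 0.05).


Step 1: Enumerate the 21 unordered pairs (i,j) with i<j and classify each by sign(x_j-x_i) * sign(y_j-y_i).
  (1,2):dx=+4,dy=-6->D; (1,3):dx=+1,dy=-4->D; (1,4):dx=-1,dy=-11->C; (1,5):dx=-5,dy=-13->C
  (1,6):dx=+3,dy=-3->D; (1,7):dx=-4,dy=-9->C; (2,3):dx=-3,dy=+2->D; (2,4):dx=-5,dy=-5->C
  (2,5):dx=-9,dy=-7->C; (2,6):dx=-1,dy=+3->D; (2,7):dx=-8,dy=-3->C; (3,4):dx=-2,dy=-7->C
  (3,5):dx=-6,dy=-9->C; (3,6):dx=+2,dy=+1->C; (3,7):dx=-5,dy=-5->C; (4,5):dx=-4,dy=-2->C
  (4,6):dx=+4,dy=+8->C; (4,7):dx=-3,dy=+2->D; (5,6):dx=+8,dy=+10->C; (5,7):dx=+1,dy=+4->C
  (6,7):dx=-7,dy=-6->C
Step 2: C = 15, D = 6, total pairs = 21.
Step 3: tau = (C - D)/(n(n-1)/2) = (15 - 6)/21 = 0.428571.
Step 4: Exact two-sided p-value (enumerate n! = 5040 permutations of y under H0): p = 0.238889.
Step 5: alpha = 0.05. fail to reject H0.

tau_b = 0.4286 (C=15, D=6), p = 0.238889, fail to reject H0.


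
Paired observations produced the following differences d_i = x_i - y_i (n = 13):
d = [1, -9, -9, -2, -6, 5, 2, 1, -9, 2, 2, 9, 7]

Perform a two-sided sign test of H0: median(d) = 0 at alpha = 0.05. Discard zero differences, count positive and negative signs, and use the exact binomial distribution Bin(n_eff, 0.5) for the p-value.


Step 1: Discard zero differences. Original n = 13; n_eff = number of nonzero differences = 13.
Nonzero differences (with sign): +1, -9, -9, -2, -6, +5, +2, +1, -9, +2, +2, +9, +7
Step 2: Count signs: positive = 8, negative = 5.
Step 3: Under H0: P(positive) = 0.5, so the number of positives S ~ Bin(13, 0.5).
Step 4: Two-sided exact p-value = sum of Bin(13,0.5) probabilities at or below the observed probability = 0.581055.
Step 5: alpha = 0.05. fail to reject H0.

n_eff = 13, pos = 8, neg = 5, p = 0.581055, fail to reject H0.


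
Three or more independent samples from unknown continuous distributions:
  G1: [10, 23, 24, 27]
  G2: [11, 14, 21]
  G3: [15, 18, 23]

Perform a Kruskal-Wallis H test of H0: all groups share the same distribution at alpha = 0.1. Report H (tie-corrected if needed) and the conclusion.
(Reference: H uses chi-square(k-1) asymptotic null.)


Step 1: Combine all N = 10 observations and assign midranks.
sorted (value, group, rank): (10,G1,1), (11,G2,2), (14,G2,3), (15,G3,4), (18,G3,5), (21,G2,6), (23,G1,7.5), (23,G3,7.5), (24,G1,9), (27,G1,10)
Step 2: Sum ranks within each group.
R_1 = 27.5 (n_1 = 4)
R_2 = 11 (n_2 = 3)
R_3 = 16.5 (n_3 = 3)
Step 3: H = 12/(N(N+1)) * sum(R_i^2/n_i) - 3(N+1)
     = 12/(10*11) * (27.5^2/4 + 11^2/3 + 16.5^2/3) - 3*11
     = 0.109091 * 320.146 - 33
     = 1.925000.
Step 4: Ties present; correction factor C = 1 - 6/(10^3 - 10) = 0.993939. Corrected H = 1.925000 / 0.993939 = 1.936738.
Step 5: Under H0, H ~ chi^2(2); p-value = 0.379702.
Step 6: alpha = 0.1. fail to reject H0.

H = 1.9367, df = 2, p = 0.379702, fail to reject H0.


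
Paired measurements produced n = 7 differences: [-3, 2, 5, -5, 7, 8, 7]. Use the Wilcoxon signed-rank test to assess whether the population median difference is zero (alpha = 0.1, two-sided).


Step 1: Drop any zero differences (none here) and take |d_i|.
|d| = [3, 2, 5, 5, 7, 8, 7]
Step 2: Midrank |d_i| (ties get averaged ranks).
ranks: |3|->2, |2|->1, |5|->3.5, |5|->3.5, |7|->5.5, |8|->7, |7|->5.5
Step 3: Attach original signs; sum ranks with positive sign and with negative sign.
W+ = 1 + 3.5 + 5.5 + 7 + 5.5 = 22.5
W- = 2 + 3.5 = 5.5
(Check: W+ + W- = 28 should equal n(n+1)/2 = 28.)
Step 4: Test statistic W = min(W+, W-) = 5.5.
Step 5: Ties in |d|, so use the tie-corrected normal approximation.
        E[W] = n(n+1)/4 = 7*8/4 = 14.
        Tie groups: |d|=5 (t=2), |d|=7 (t=2); sum(t^3 - t) = 12.
        Var[W] = n(n+1)(2n+1)/24 - sum(t^3-t)/48 = 840/24 - 12/48 = 34.75.
        z = (W - E[W]) / sqrt(Var[W]) = (5.5 - 14) / 5.8949 = -1.4419.
        Two-sided p = 2*Phi(z) = 0.149325.
Step 6: alpha = 0.1. fail to reject H0.

W+ = 22.5, W- = 5.5, W = min = 5.5, p = 0.149325, fail to reject H0.


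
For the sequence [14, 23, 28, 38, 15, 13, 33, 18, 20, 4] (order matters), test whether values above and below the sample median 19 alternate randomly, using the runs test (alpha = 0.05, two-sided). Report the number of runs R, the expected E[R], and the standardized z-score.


Step 1: Compute median = 19; label A = above, B = below.
Labels in order: BAAABBABAB  (n_A = 5, n_B = 5)
Step 2: Count runs R = 7.
Step 3: Under H0 (random ordering), E[R] = 2*n_A*n_B/(n_A+n_B) + 1 = 2*5*5/10 + 1 = 6.0000.
        Var[R] = 2*n_A*n_B*(2*n_A*n_B - n_A - n_B) / ((n_A+n_B)^2 * (n_A+n_B-1)) = 2000/900 = 2.2222.
        SD[R] = 1.4907.
Step 4: Continuity-corrected z = (R - 0.5 - E[R]) / SD[R] = (7 - 0.5 - 6.0000) / 1.4907 = 0.3354.
Step 5: Two-sided p-value via normal approximation = 2*(1 - Phi(|z|)) = 0.737316.
Step 6: alpha = 0.05. fail to reject H0.

R = 7, z = 0.3354, p = 0.737316, fail to reject H0.


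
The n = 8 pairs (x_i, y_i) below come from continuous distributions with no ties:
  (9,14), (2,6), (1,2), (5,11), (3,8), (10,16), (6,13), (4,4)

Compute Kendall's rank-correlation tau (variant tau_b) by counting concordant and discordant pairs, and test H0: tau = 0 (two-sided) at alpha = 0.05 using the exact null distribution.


Step 1: Enumerate the 28 unordered pairs (i,j) with i<j and classify each by sign(x_j-x_i) * sign(y_j-y_i).
  (1,2):dx=-7,dy=-8->C; (1,3):dx=-8,dy=-12->C; (1,4):dx=-4,dy=-3->C; (1,5):dx=-6,dy=-6->C
  (1,6):dx=+1,dy=+2->C; (1,7):dx=-3,dy=-1->C; (1,8):dx=-5,dy=-10->C; (2,3):dx=-1,dy=-4->C
  (2,4):dx=+3,dy=+5->C; (2,5):dx=+1,dy=+2->C; (2,6):dx=+8,dy=+10->C; (2,7):dx=+4,dy=+7->C
  (2,8):dx=+2,dy=-2->D; (3,4):dx=+4,dy=+9->C; (3,5):dx=+2,dy=+6->C; (3,6):dx=+9,dy=+14->C
  (3,7):dx=+5,dy=+11->C; (3,8):dx=+3,dy=+2->C; (4,5):dx=-2,dy=-3->C; (4,6):dx=+5,dy=+5->C
  (4,7):dx=+1,dy=+2->C; (4,8):dx=-1,dy=-7->C; (5,6):dx=+7,dy=+8->C; (5,7):dx=+3,dy=+5->C
  (5,8):dx=+1,dy=-4->D; (6,7):dx=-4,dy=-3->C; (6,8):dx=-6,dy=-12->C; (7,8):dx=-2,dy=-9->C
Step 2: C = 26, D = 2, total pairs = 28.
Step 3: tau = (C - D)/(n(n-1)/2) = (26 - 2)/28 = 0.857143.
Step 4: Exact two-sided p-value (enumerate n! = 40320 permutations of y under H0): p = 0.001736.
Step 5: alpha = 0.05. reject H0.

tau_b = 0.8571 (C=26, D=2), p = 0.001736, reject H0.


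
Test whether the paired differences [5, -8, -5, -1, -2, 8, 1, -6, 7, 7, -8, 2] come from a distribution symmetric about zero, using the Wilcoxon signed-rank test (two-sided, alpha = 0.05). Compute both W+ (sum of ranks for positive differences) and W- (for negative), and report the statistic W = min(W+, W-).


Step 1: Drop any zero differences (none here) and take |d_i|.
|d| = [5, 8, 5, 1, 2, 8, 1, 6, 7, 7, 8, 2]
Step 2: Midrank |d_i| (ties get averaged ranks).
ranks: |5|->5.5, |8|->11, |5|->5.5, |1|->1.5, |2|->3.5, |8|->11, |1|->1.5, |6|->7, |7|->8.5, |7|->8.5, |8|->11, |2|->3.5
Step 3: Attach original signs; sum ranks with positive sign and with negative sign.
W+ = 5.5 + 11 + 1.5 + 8.5 + 8.5 + 3.5 = 38.5
W- = 11 + 5.5 + 1.5 + 3.5 + 7 + 11 = 39.5
(Check: W+ + W- = 78 should equal n(n+1)/2 = 78.)
Step 4: Test statistic W = min(W+, W-) = 38.5.
Step 5: Ties in |d|, so use the tie-corrected normal approximation.
        E[W] = n(n+1)/4 = 12*13/4 = 39.
        Tie groups: |d|=1 (t=2), |d|=2 (t=2), |d|=5 (t=2), |d|=7 (t=2), |d|=8 (t=3); sum(t^3 - t) = 48.
        Var[W] = n(n+1)(2n+1)/24 - sum(t^3-t)/48 = 3900/24 - 48/48 = 161.5.
        z = (W - E[W]) / sqrt(Var[W]) = (38.5 - 39) / 12.7083 = -0.0393.
        Two-sided p = 2*Phi(z) = 0.968616.
Step 6: alpha = 0.05. fail to reject H0.

W+ = 38.5, W- = 39.5, W = min = 38.5, p = 0.968616, fail to reject H0.


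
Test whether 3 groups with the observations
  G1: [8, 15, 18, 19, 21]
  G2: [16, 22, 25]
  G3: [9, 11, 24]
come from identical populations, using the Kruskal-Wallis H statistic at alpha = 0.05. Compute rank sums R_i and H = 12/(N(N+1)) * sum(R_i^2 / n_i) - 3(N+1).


Step 1: Combine all N = 11 observations and assign midranks.
sorted (value, group, rank): (8,G1,1), (9,G3,2), (11,G3,3), (15,G1,4), (16,G2,5), (18,G1,6), (19,G1,7), (21,G1,8), (22,G2,9), (24,G3,10), (25,G2,11)
Step 2: Sum ranks within each group.
R_1 = 26 (n_1 = 5)
R_2 = 25 (n_2 = 3)
R_3 = 15 (n_3 = 3)
Step 3: H = 12/(N(N+1)) * sum(R_i^2/n_i) - 3(N+1)
     = 12/(11*12) * (26^2/5 + 25^2/3 + 15^2/3) - 3*12
     = 0.090909 * 418.533 - 36
     = 2.048485.
Step 4: No ties, so H is used without correction.
Step 5: Under H0, H ~ chi^2(2); p-value = 0.359068.
Step 6: alpha = 0.05. fail to reject H0.

H = 2.0485, df = 2, p = 0.359068, fail to reject H0.


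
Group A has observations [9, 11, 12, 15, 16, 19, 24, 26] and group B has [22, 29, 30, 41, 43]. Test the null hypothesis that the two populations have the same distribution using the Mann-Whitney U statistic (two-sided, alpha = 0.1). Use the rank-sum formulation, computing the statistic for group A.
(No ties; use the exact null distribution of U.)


Step 1: Combine and sort all 13 observations; assign midranks.
sorted (value, group): (9,X), (11,X), (12,X), (15,X), (16,X), (19,X), (22,Y), (24,X), (26,X), (29,Y), (30,Y), (41,Y), (43,Y)
ranks: 9->1, 11->2, 12->3, 15->4, 16->5, 19->6, 22->7, 24->8, 26->9, 29->10, 30->11, 41->12, 43->13
Step 2: Rank sum for X: R1 = 1 + 2 + 3 + 4 + 5 + 6 + 8 + 9 = 38.
Step 3: U_X = R1 - n1(n1+1)/2 = 38 - 8*9/2 = 38 - 36 = 2.
       U_Y = n1*n2 - U_X = 40 - 2 = 38.
Step 4: No ties, so the exact null distribution of U (based on enumerating the C(13,8) = 1287 equally likely rank assignments) gives the two-sided p-value.
Step 5: p-value = 0.006216; compare to alpha = 0.1. reject H0.

U_X = 2, p = 0.006216, reject H0 at alpha = 0.1.


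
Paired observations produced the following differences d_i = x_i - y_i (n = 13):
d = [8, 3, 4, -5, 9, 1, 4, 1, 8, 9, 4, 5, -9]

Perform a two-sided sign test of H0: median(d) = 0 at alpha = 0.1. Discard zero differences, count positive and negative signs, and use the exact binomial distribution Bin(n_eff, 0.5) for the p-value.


Step 1: Discard zero differences. Original n = 13; n_eff = number of nonzero differences = 13.
Nonzero differences (with sign): +8, +3, +4, -5, +9, +1, +4, +1, +8, +9, +4, +5, -9
Step 2: Count signs: positive = 11, negative = 2.
Step 3: Under H0: P(positive) = 0.5, so the number of positives S ~ Bin(13, 0.5).
Step 4: Two-sided exact p-value = sum of Bin(13,0.5) probabilities at or below the observed probability = 0.022461.
Step 5: alpha = 0.1. reject H0.

n_eff = 13, pos = 11, neg = 2, p = 0.022461, reject H0.


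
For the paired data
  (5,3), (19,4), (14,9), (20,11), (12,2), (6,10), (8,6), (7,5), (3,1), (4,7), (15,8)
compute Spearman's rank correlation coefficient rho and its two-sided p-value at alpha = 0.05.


Step 1: Rank x and y separately (midranks; no ties here).
rank(x): 5->3, 19->10, 14->8, 20->11, 12->7, 6->4, 8->6, 7->5, 3->1, 4->2, 15->9
rank(y): 3->3, 4->4, 9->9, 11->11, 2->2, 10->10, 6->6, 5->5, 1->1, 7->7, 8->8
Step 2: d_i = R_x(i) - R_y(i); compute d_i^2.
  (3-3)^2=0, (10-4)^2=36, (8-9)^2=1, (11-11)^2=0, (7-2)^2=25, (4-10)^2=36, (6-6)^2=0, (5-5)^2=0, (1-1)^2=0, (2-7)^2=25, (9-8)^2=1
sum(d^2) = 124.
Step 3: rho = 1 - 6*124 / (11*(11^2 - 1)) = 1 - 744/1320 = 0.436364.
Step 4: Under H0, t = rho * sqrt((n-2)/(1-rho^2)) = 1.4549 ~ t(9).
Step 5: Two-sided p-value from the t-distribution with 9 df = 0.179665.
Step 6: alpha = 0.05. fail to reject H0.

rho = 0.4364, p = 0.179665, fail to reject H0 at alpha = 0.05.


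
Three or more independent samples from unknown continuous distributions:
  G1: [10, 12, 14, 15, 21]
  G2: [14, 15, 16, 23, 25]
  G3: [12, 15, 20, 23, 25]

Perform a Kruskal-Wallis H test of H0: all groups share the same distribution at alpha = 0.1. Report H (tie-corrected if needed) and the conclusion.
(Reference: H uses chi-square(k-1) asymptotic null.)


Step 1: Combine all N = 15 observations and assign midranks.
sorted (value, group, rank): (10,G1,1), (12,G1,2.5), (12,G3,2.5), (14,G1,4.5), (14,G2,4.5), (15,G1,7), (15,G2,7), (15,G3,7), (16,G2,9), (20,G3,10), (21,G1,11), (23,G2,12.5), (23,G3,12.5), (25,G2,14.5), (25,G3,14.5)
Step 2: Sum ranks within each group.
R_1 = 26 (n_1 = 5)
R_2 = 47.5 (n_2 = 5)
R_3 = 46.5 (n_3 = 5)
Step 3: H = 12/(N(N+1)) * sum(R_i^2/n_i) - 3(N+1)
     = 12/(15*16) * (26^2/5 + 47.5^2/5 + 46.5^2/5) - 3*16
     = 0.050000 * 1018.9 - 48
     = 2.945000.
Step 4: Ties present; correction factor C = 1 - 48/(15^3 - 15) = 0.985714. Corrected H = 2.945000 / 0.985714 = 2.987681.
Step 5: Under H0, H ~ chi^2(2); p-value = 0.224509.
Step 6: alpha = 0.1. fail to reject H0.

H = 2.9877, df = 2, p = 0.224509, fail to reject H0.


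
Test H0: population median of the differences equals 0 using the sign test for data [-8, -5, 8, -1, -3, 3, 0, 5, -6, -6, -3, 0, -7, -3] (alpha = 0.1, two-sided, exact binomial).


Step 1: Discard zero differences. Original n = 14; n_eff = number of nonzero differences = 12.
Nonzero differences (with sign): -8, -5, +8, -1, -3, +3, +5, -6, -6, -3, -7, -3
Step 2: Count signs: positive = 3, negative = 9.
Step 3: Under H0: P(positive) = 0.5, so the number of positives S ~ Bin(12, 0.5).
Step 4: Two-sided exact p-value = sum of Bin(12,0.5) probabilities at or below the observed probability = 0.145996.
Step 5: alpha = 0.1. fail to reject H0.

n_eff = 12, pos = 3, neg = 9, p = 0.145996, fail to reject H0.


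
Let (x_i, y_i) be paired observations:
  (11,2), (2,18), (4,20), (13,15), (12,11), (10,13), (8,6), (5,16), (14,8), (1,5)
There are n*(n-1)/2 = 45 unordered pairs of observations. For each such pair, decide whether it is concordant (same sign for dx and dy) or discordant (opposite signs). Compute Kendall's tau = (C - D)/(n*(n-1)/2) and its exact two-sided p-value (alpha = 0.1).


Step 1: Enumerate the 45 unordered pairs (i,j) with i<j and classify each by sign(x_j-x_i) * sign(y_j-y_i).
  (1,2):dx=-9,dy=+16->D; (1,3):dx=-7,dy=+18->D; (1,4):dx=+2,dy=+13->C; (1,5):dx=+1,dy=+9->C
  (1,6):dx=-1,dy=+11->D; (1,7):dx=-3,dy=+4->D; (1,8):dx=-6,dy=+14->D; (1,9):dx=+3,dy=+6->C
  (1,10):dx=-10,dy=+3->D; (2,3):dx=+2,dy=+2->C; (2,4):dx=+11,dy=-3->D; (2,5):dx=+10,dy=-7->D
  (2,6):dx=+8,dy=-5->D; (2,7):dx=+6,dy=-12->D; (2,8):dx=+3,dy=-2->D; (2,9):dx=+12,dy=-10->D
  (2,10):dx=-1,dy=-13->C; (3,4):dx=+9,dy=-5->D; (3,5):dx=+8,dy=-9->D; (3,6):dx=+6,dy=-7->D
  (3,7):dx=+4,dy=-14->D; (3,8):dx=+1,dy=-4->D; (3,9):dx=+10,dy=-12->D; (3,10):dx=-3,dy=-15->C
  (4,5):dx=-1,dy=-4->C; (4,6):dx=-3,dy=-2->C; (4,7):dx=-5,dy=-9->C; (4,8):dx=-8,dy=+1->D
  (4,9):dx=+1,dy=-7->D; (4,10):dx=-12,dy=-10->C; (5,6):dx=-2,dy=+2->D; (5,7):dx=-4,dy=-5->C
  (5,8):dx=-7,dy=+5->D; (5,9):dx=+2,dy=-3->D; (5,10):dx=-11,dy=-6->C; (6,7):dx=-2,dy=-7->C
  (6,8):dx=-5,dy=+3->D; (6,9):dx=+4,dy=-5->D; (6,10):dx=-9,dy=-8->C; (7,8):dx=-3,dy=+10->D
  (7,9):dx=+6,dy=+2->C; (7,10):dx=-7,dy=-1->C; (8,9):dx=+9,dy=-8->D; (8,10):dx=-4,dy=-11->C
  (9,10):dx=-13,dy=-3->C
Step 2: C = 18, D = 27, total pairs = 45.
Step 3: tau = (C - D)/(n(n-1)/2) = (18 - 27)/45 = -0.200000.
Step 4: Exact two-sided p-value (enumerate n! = 3628800 permutations of y under H0): p = 0.484313.
Step 5: alpha = 0.1. fail to reject H0.

tau_b = -0.2000 (C=18, D=27), p = 0.484313, fail to reject H0.
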